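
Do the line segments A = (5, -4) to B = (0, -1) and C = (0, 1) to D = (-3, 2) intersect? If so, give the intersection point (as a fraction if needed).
No (intersection of containing lines falls outside at least one segment)

Parametrize and solve: t = 5/2, s = 5/2. At least one of these is outside [0, 1], so the segments do not intersect.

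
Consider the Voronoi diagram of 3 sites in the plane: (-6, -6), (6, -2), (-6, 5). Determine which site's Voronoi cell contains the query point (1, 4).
Nearest site = (-6, 5)

The Voronoi cell of site s contains exactly those query points closer to s than to any other site. Compute squared distances from q = (1, 4) to each site:
  (-6 − 1)² + (5 − 4)² = 50
  (6 − 1)² + (-2 − 4)² = 61
  (-6 − 1)² + (-6 − 4)² = 149
Minimum is attained by (-6, 5), so q lies in its Voronoi cell.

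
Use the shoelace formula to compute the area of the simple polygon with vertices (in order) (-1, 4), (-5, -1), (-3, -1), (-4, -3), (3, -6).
Area = 67/2

Shoelace formula: Area = (1/2) |Σ_i (x_i · y_{i+1} − x_{i+1} · y_i)| (indices mod n). Compute each cross term:
  (-1)(-1) − (-5)(4) = 21
  (-5)(-1) − (-3)(-1) = 2
  (-3)(-3) − (-4)(-1) = 5
  (-4)(-6) − (3)(-3) = 33
  (3)(4) − (-1)(-6) = 6
Sum = 67, so (signed) Area = 67/2 = 67/2, |Area| = 67/2.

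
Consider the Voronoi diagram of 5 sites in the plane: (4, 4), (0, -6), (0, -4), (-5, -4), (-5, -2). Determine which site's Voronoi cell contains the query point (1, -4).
Nearest site = (0, -4)

The Voronoi cell of site s contains exactly those query points closer to s than to any other site. Compute squared distances from q = (1, -4) to each site:
  (0 − 1)² + (-4 − -4)² = 1
  (0 − 1)² + (-6 − -4)² = 5
  (-5 − 1)² + (-4 − -4)² = 36
  (-5 − 1)² + (-2 − -4)² = 40
  (4 − 1)² + (4 − -4)² = 73
Minimum is attained by (0, -4), so q lies in its Voronoi cell.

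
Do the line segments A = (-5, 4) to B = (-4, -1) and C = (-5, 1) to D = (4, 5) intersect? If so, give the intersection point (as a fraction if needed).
Yes; intersection at (-218/49, 61/49) (t = 27/49 on AB, s = 3/49 on CD)

Parametrize AB as A + t(B − A) = (-5 + 1 t, 4 + -5 t) and CD as C + s(D − C) = (-5 + 9 s, 1 + 4 s). Solve the linear system for (t, s). Determinant = -49 ≠ 0, so a unique intersection of the containing lines exists. Solution: t = 27/49, s = 3/49 — both in [0, 1], so the segments cross. Intersection point: (-218/49, 61/49).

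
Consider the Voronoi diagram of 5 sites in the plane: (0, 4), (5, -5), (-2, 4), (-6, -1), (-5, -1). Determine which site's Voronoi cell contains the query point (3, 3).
Nearest site = (0, 4)

The Voronoi cell of site s contains exactly those query points closer to s than to any other site. Compute squared distances from q = (3, 3) to each site:
  (0 − 3)² + (4 − 3)² = 10
  (-2 − 3)² + (4 − 3)² = 26
  (5 − 3)² + (-5 − 3)² = 68
  (-5 − 3)² + (-1 − 3)² = 80
  (-6 − 3)² + (-1 − 3)² = 97
Minimum is attained by (0, 4), so q lies in its Voronoi cell.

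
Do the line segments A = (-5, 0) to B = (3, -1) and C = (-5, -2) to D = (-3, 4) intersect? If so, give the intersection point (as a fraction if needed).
Yes; intersection at (-109/25, -2/25) (t = 2/25 on AB, s = 8/25 on CD)

Parametrize AB as A + t(B − A) = (-5 + 8 t, 0 + -1 t) and CD as C + s(D − C) = (-5 + 2 s, -2 + 6 s). Solve the linear system for (t, s). Determinant = -50 ≠ 0, so a unique intersection of the containing lines exists. Solution: t = 2/25, s = 8/25 — both in [0, 1], so the segments cross. Intersection point: (-109/25, -2/25).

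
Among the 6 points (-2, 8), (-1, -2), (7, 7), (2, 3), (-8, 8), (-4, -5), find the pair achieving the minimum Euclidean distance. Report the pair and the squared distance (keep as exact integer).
Pair = ((-1, -2), (-4, -5)); squared distance = 18

Compute all C(6, 2) = 15 pairwise squared distances (x_i − x_j)² + (y_i − y_j)². The minimum is 18, attained by the pair ((-1, -2), (-4, -5)).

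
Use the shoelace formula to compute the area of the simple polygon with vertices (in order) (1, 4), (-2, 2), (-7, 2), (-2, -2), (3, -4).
Area = 34

Shoelace formula: Area = (1/2) |Σ_i (x_i · y_{i+1} − x_{i+1} · y_i)| (indices mod n). Compute each cross term:
  (1)(2) − (-2)(4) = 10
  (-2)(2) − (-7)(2) = 10
  (-7)(-2) − (-2)(2) = 18
  (-2)(-4) − (3)(-2) = 14
  (3)(4) − (1)(-4) = 16
Sum = 68, so (signed) Area = 68/2 = 34, |Area| = 34.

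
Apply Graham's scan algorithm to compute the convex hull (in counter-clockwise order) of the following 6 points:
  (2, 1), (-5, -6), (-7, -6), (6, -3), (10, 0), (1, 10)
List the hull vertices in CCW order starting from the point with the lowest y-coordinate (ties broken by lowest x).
Hull (CCW) = [(-7, -6), (-5, -6), (6, -3), (10, 0), (1, 10)]

Graham scan procedure:
  1. Find the pivot p₀ = point with lowest y (tie → lowest x): (-7, -6).
  2. Sort the remaining points by polar angle around p₀.
  3. Walk through sorted points, maintaining a stack; pop the top while the last three entries make a non-left turn (cross product ≤ 0).
  4. Final stack is the convex hull in CCW order: (-7, -6), (-5, -6), (6, -3), (10, 0), (1, 10).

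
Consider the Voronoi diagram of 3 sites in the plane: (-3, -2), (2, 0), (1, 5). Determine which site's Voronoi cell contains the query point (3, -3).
Nearest site = (2, 0)

The Voronoi cell of site s contains exactly those query points closer to s than to any other site. Compute squared distances from q = (3, -3) to each site:
  (2 − 3)² + (0 − -3)² = 10
  (-3 − 3)² + (-2 − -3)² = 37
  (1 − 3)² + (5 − -3)² = 68
Minimum is attained by (2, 0), so q lies in its Voronoi cell.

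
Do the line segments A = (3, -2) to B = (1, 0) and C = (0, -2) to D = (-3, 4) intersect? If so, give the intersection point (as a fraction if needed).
No (intersection of containing lines falls outside at least one segment)

Parametrize and solve: t = 3, s = 1. At least one of these is outside [0, 1], so the segments do not intersect.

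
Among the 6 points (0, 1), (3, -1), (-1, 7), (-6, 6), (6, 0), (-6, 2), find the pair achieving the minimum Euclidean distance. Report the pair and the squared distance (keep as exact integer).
Pair = ((3, -1), (6, 0)); squared distance = 10

Compute all C(6, 2) = 15 pairwise squared distances (x_i − x_j)² + (y_i − y_j)². The minimum is 10, attained by the pair ((3, -1), (6, 0)).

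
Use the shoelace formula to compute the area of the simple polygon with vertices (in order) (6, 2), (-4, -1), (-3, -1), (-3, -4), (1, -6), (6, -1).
Area = 87/2

Shoelace formula: Area = (1/2) |Σ_i (x_i · y_{i+1} − x_{i+1} · y_i)| (indices mod n). Compute each cross term:
  (6)(-1) − (-4)(2) = 2
  (-4)(-1) − (-3)(-1) = 1
  (-3)(-4) − (-3)(-1) = 9
  (-3)(-6) − (1)(-4) = 22
  (1)(-1) − (6)(-6) = 35
  (6)(2) − (6)(-1) = 18
Sum = 87, so (signed) Area = 87/2 = 87/2, |Area| = 87/2.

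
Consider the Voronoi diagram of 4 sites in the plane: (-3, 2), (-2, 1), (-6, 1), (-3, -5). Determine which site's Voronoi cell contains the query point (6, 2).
Nearest site = (-2, 1)

The Voronoi cell of site s contains exactly those query points closer to s than to any other site. Compute squared distances from q = (6, 2) to each site:
  (-2 − 6)² + (1 − 2)² = 65
  (-3 − 6)² + (2 − 2)² = 81
  (-3 − 6)² + (-5 − 2)² = 130
  (-6 − 6)² + (1 − 2)² = 145
Minimum is attained by (-2, 1), so q lies in its Voronoi cell.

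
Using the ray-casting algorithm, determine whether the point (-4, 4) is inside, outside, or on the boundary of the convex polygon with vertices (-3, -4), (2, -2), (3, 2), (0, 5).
The point (-4, 4) lies strictly outside the polygon

Cast a horizontal ray to the right from the query point and count how many polygon edges it crosses (each edge strictly once or zero times, handled with the usual half-open convention). 
Parity of crossings → even ⇒ outside.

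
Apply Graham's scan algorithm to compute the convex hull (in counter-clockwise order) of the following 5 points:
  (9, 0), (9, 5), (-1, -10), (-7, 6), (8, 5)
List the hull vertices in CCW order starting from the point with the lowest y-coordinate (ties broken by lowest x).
Hull (CCW) = [(-1, -10), (9, 0), (9, 5), (-7, 6)]

Graham scan procedure:
  1. Find the pivot p₀ = point with lowest y (tie → lowest x): (-1, -10).
  2. Sort the remaining points by polar angle around p₀.
  3. Walk through sorted points, maintaining a stack; pop the top while the last three entries make a non-left turn (cross product ≤ 0).
  4. Final stack is the convex hull in CCW order: (-1, -10), (9, 0), (9, 5), (-7, 6).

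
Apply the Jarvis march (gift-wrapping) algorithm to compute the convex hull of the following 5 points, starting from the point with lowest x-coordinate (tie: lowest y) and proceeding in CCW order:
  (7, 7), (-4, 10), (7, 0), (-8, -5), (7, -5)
Hull (CCW) = [(-8, -5), (7, -5), (7, 7), (-4, 10)]

Jarvis march: at each step, from the current hull vertex p, select the next vertex q as the point such that every other point lies strictly to the left of (or on) the directed line p → q. (Equivalently: for every other point r, the cross product (q − p) × (r − p) ≥ 0.)
Starting point (lowest x, tie lowest y): (-8, -5). Wrap until returning to start. Resulting hull: (-8, -5), (7, -5), (7, 7), (-4, 10).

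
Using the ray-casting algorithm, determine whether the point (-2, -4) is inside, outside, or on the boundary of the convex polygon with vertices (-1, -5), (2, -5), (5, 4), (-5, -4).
The point (-2, -4) lies strictly inside the polygon

Cast a horizontal ray to the right from the query point and count how many polygon edges it crosses (each edge strictly once or zero times, handled with the usual half-open convention). 
Parity of crossings → odd ⇒ inside.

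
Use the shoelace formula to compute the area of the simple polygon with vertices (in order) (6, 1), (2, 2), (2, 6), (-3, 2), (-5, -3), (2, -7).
Area = 72

Shoelace formula: Area = (1/2) |Σ_i (x_i · y_{i+1} − x_{i+1} · y_i)| (indices mod n). Compute each cross term:
  (6)(2) − (2)(1) = 10
  (2)(6) − (2)(2) = 8
  (2)(2) − (-3)(6) = 22
  (-3)(-3) − (-5)(2) = 19
  (-5)(-7) − (2)(-3) = 41
  (2)(1) − (6)(-7) = 44
Sum = 144, so (signed) Area = 144/2 = 72, |Area| = 72.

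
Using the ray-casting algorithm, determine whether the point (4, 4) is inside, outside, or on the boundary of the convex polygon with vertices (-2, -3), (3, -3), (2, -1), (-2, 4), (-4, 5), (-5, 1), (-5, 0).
The point (4, 4) lies strictly outside the polygon

Cast a horizontal ray to the right from the query point and count how many polygon edges it crosses (each edge strictly once or zero times, handled with the usual half-open convention). 
Parity of crossings → even ⇒ outside.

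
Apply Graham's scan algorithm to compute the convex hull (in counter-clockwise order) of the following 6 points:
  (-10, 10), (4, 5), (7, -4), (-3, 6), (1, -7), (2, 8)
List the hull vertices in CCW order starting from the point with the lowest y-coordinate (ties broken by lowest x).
Hull (CCW) = [(1, -7), (7, -4), (4, 5), (2, 8), (-10, 10)]

Graham scan procedure:
  1. Find the pivot p₀ = point with lowest y (tie → lowest x): (1, -7).
  2. Sort the remaining points by polar angle around p₀.
  3. Walk through sorted points, maintaining a stack; pop the top while the last three entries make a non-left turn (cross product ≤ 0).
  4. Final stack is the convex hull in CCW order: (1, -7), (7, -4), (4, 5), (2, 8), (-10, 10).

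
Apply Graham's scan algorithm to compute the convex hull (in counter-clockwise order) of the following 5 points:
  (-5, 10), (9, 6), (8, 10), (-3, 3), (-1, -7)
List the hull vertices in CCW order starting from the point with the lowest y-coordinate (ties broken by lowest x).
Hull (CCW) = [(-1, -7), (9, 6), (8, 10), (-5, 10)]

Graham scan procedure:
  1. Find the pivot p₀ = point with lowest y (tie → lowest x): (-1, -7).
  2. Sort the remaining points by polar angle around p₀.
  3. Walk through sorted points, maintaining a stack; pop the top while the last three entries make a non-left turn (cross product ≤ 0).
  4. Final stack is the convex hull in CCW order: (-1, -7), (9, 6), (8, 10), (-5, 10).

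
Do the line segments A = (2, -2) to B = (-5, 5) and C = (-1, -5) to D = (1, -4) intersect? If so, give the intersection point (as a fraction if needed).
No (intersection of containing lines falls outside at least one segment)

Parametrize and solve: t = -1/7, s = 2. At least one of these is outside [0, 1], so the segments do not intersect.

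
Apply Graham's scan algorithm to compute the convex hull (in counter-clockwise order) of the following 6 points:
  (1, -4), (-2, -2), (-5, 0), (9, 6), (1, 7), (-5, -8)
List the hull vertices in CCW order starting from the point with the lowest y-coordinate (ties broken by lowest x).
Hull (CCW) = [(-5, -8), (1, -4), (9, 6), (1, 7), (-5, 0)]

Graham scan procedure:
  1. Find the pivot p₀ = point with lowest y (tie → lowest x): (-5, -8).
  2. Sort the remaining points by polar angle around p₀.
  3. Walk through sorted points, maintaining a stack; pop the top while the last three entries make a non-left turn (cross product ≤ 0).
  4. Final stack is the convex hull in CCW order: (-5, -8), (1, -4), (9, 6), (1, 7), (-5, 0).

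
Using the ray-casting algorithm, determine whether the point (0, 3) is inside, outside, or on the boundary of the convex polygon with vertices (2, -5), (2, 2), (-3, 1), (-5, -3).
The point (0, 3) lies strictly outside the polygon

Cast a horizontal ray to the right from the query point and count how many polygon edges it crosses (each edge strictly once or zero times, handled with the usual half-open convention). 
Parity of crossings → even ⇒ outside.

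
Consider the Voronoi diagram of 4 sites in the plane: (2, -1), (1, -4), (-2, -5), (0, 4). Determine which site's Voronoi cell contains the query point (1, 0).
Nearest site = (2, -1)

The Voronoi cell of site s contains exactly those query points closer to s than to any other site. Compute squared distances from q = (1, 0) to each site:
  (2 − 1)² + (-1 − 0)² = 2
  (1 − 1)² + (-4 − 0)² = 16
  (0 − 1)² + (4 − 0)² = 17
  (-2 − 1)² + (-5 − 0)² = 34
Minimum is attained by (2, -1), so q lies in its Voronoi cell.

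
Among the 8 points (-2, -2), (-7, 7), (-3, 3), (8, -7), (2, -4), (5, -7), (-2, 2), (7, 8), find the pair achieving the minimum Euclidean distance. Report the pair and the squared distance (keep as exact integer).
Pair = ((-3, 3), (-2, 2)); squared distance = 2

Compute all C(8, 2) = 28 pairwise squared distances (x_i − x_j)² + (y_i − y_j)². The minimum is 2, attained by the pair ((-3, 3), (-2, 2)).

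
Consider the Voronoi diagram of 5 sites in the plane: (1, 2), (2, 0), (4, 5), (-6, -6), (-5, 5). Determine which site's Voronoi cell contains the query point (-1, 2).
Nearest site = (1, 2)

The Voronoi cell of site s contains exactly those query points closer to s than to any other site. Compute squared distances from q = (-1, 2) to each site:
  (1 − -1)² + (2 − 2)² = 4
  (2 − -1)² + (0 − 2)² = 13
  (-5 − -1)² + (5 − 2)² = 25
  (4 − -1)² + (5 − 2)² = 34
  (-6 − -1)² + (-6 − 2)² = 89
Minimum is attained by (1, 2), so q lies in its Voronoi cell.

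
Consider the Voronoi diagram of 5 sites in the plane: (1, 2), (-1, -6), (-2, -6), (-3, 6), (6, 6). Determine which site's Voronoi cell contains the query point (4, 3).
Nearest site = (1, 2)

The Voronoi cell of site s contains exactly those query points closer to s than to any other site. Compute squared distances from q = (4, 3) to each site:
  (1 − 4)² + (2 − 3)² = 10
  (6 − 4)² + (6 − 3)² = 13
  (-3 − 4)² + (6 − 3)² = 58
  (-1 − 4)² + (-6 − 3)² = 106
  (-2 − 4)² + (-6 − 3)² = 117
Minimum is attained by (1, 2), so q lies in its Voronoi cell.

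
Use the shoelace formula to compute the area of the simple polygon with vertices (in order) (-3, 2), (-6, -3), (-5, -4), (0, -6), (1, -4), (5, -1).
Area = 46

Shoelace formula: Area = (1/2) |Σ_i (x_i · y_{i+1} − x_{i+1} · y_i)| (indices mod n). Compute each cross term:
  (-3)(-3) − (-6)(2) = 21
  (-6)(-4) − (-5)(-3) = 9
  (-5)(-6) − (0)(-4) = 30
  (0)(-4) − (1)(-6) = 6
  (1)(-1) − (5)(-4) = 19
  (5)(2) − (-3)(-1) = 7
Sum = 92, so (signed) Area = 92/2 = 46, |Area| = 46.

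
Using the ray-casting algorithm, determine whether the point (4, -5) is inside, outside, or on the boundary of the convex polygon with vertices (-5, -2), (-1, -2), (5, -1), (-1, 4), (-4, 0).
The point (4, -5) lies strictly outside the polygon

Cast a horizontal ray to the right from the query point and count how many polygon edges it crosses (each edge strictly once or zero times, handled with the usual half-open convention). 
Parity of crossings → even ⇒ outside.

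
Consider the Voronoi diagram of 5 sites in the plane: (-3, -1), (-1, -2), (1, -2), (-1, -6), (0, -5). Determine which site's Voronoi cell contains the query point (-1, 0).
Nearest site = (-1, -2)

The Voronoi cell of site s contains exactly those query points closer to s than to any other site. Compute squared distances from q = (-1, 0) to each site:
  (-1 − -1)² + (-2 − 0)² = 4
  (-3 − -1)² + (-1 − 0)² = 5
  (1 − -1)² + (-2 − 0)² = 8
  (0 − -1)² + (-5 − 0)² = 26
  (-1 − -1)² + (-6 − 0)² = 36
Minimum is attained by (-1, -2), so q lies in its Voronoi cell.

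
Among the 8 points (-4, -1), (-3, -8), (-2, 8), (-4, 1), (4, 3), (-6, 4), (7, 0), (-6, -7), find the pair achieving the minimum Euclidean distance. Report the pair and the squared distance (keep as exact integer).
Pair = ((-4, -1), (-4, 1)); squared distance = 4

Compute all C(8, 2) = 28 pairwise squared distances (x_i − x_j)² + (y_i − y_j)². The minimum is 4, attained by the pair ((-4, -1), (-4, 1)).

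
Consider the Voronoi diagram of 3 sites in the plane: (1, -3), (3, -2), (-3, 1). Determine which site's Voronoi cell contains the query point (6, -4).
Nearest site = (3, -2)

The Voronoi cell of site s contains exactly those query points closer to s than to any other site. Compute squared distances from q = (6, -4) to each site:
  (3 − 6)² + (-2 − -4)² = 13
  (1 − 6)² + (-3 − -4)² = 26
  (-3 − 6)² + (1 − -4)² = 106
Minimum is attained by (3, -2), so q lies in its Voronoi cell.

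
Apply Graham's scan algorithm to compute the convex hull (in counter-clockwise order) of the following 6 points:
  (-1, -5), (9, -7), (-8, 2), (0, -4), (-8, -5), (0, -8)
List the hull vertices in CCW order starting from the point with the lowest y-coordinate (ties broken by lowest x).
Hull (CCW) = [(0, -8), (9, -7), (-8, 2), (-8, -5)]

Graham scan procedure:
  1. Find the pivot p₀ = point with lowest y (tie → lowest x): (0, -8).
  2. Sort the remaining points by polar angle around p₀.
  3. Walk through sorted points, maintaining a stack; pop the top while the last three entries make a non-left turn (cross product ≤ 0).
  4. Final stack is the convex hull in CCW order: (0, -8), (9, -7), (-8, 2), (-8, -5).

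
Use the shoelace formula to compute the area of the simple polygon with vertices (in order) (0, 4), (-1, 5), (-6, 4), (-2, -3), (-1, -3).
Area = 55/2

Shoelace formula: Area = (1/2) |Σ_i (x_i · y_{i+1} − x_{i+1} · y_i)| (indices mod n). Compute each cross term:
  (0)(5) − (-1)(4) = 4
  (-1)(4) − (-6)(5) = 26
  (-6)(-3) − (-2)(4) = 26
  (-2)(-3) − (-1)(-3) = 3
  (-1)(4) − (0)(-3) = -4
Sum = 55, so (signed) Area = 55/2 = 55/2, |Area| = 55/2.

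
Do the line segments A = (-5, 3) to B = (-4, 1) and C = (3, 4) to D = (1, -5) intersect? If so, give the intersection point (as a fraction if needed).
No (intersection of containing lines falls outside at least one segment)

Parametrize and solve: t = 70/13, s = 17/13. At least one of these is outside [0, 1], so the segments do not intersect.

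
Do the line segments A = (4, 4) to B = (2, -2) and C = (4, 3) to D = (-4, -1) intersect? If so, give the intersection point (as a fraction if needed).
Yes; intersection at (18/5, 14/5) (t = 1/5 on AB, s = 1/20 on CD)

Parametrize AB as A + t(B − A) = (4 + -2 t, 4 + -6 t) and CD as C + s(D − C) = (4 + -8 s, 3 + -4 s). Solve the linear system for (t, s). Determinant = 40 ≠ 0, so a unique intersection of the containing lines exists. Solution: t = 1/5, s = 1/20 — both in [0, 1], so the segments cross. Intersection point: (18/5, 14/5).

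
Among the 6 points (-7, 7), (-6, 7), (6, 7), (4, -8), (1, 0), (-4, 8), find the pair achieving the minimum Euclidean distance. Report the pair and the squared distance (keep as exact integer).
Pair = ((-7, 7), (-6, 7)); squared distance = 1

Compute all C(6, 2) = 15 pairwise squared distances (x_i − x_j)² + (y_i − y_j)². The minimum is 1, attained by the pair ((-7, 7), (-6, 7)).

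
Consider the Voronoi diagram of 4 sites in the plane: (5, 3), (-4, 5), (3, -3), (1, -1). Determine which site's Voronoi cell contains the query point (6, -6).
Nearest site = (3, -3)

The Voronoi cell of site s contains exactly those query points closer to s than to any other site. Compute squared distances from q = (6, -6) to each site:
  (3 − 6)² + (-3 − -6)² = 18
  (1 − 6)² + (-1 − -6)² = 50
  (5 − 6)² + (3 − -6)² = 82
  (-4 − 6)² + (5 − -6)² = 221
Minimum is attained by (3, -3), so q lies in its Voronoi cell.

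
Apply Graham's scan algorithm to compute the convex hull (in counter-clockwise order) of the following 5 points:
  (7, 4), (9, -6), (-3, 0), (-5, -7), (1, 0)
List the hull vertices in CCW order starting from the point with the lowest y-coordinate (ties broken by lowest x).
Hull (CCW) = [(-5, -7), (9, -6), (7, 4), (-3, 0)]

Graham scan procedure:
  1. Find the pivot p₀ = point with lowest y (tie → lowest x): (-5, -7).
  2. Sort the remaining points by polar angle around p₀.
  3. Walk through sorted points, maintaining a stack; pop the top while the last three entries make a non-left turn (cross product ≤ 0).
  4. Final stack is the convex hull in CCW order: (-5, -7), (9, -6), (7, 4), (-3, 0).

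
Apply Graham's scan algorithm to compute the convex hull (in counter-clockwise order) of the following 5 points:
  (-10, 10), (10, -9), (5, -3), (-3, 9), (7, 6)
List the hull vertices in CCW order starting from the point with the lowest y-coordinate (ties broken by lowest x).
Hull (CCW) = [(10, -9), (7, 6), (-3, 9), (-10, 10)]

Graham scan procedure:
  1. Find the pivot p₀ = point with lowest y (tie → lowest x): (10, -9).
  2. Sort the remaining points by polar angle around p₀.
  3. Walk through sorted points, maintaining a stack; pop the top while the last three entries make a non-left turn (cross product ≤ 0).
  4. Final stack is the convex hull in CCW order: (10, -9), (7, 6), (-3, 9), (-10, 10).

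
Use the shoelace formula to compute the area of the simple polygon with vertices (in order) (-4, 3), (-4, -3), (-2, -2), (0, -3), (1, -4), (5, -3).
Area = 55/2

Shoelace formula: Area = (1/2) |Σ_i (x_i · y_{i+1} − x_{i+1} · y_i)| (indices mod n). Compute each cross term:
  (-4)(-3) − (-4)(3) = 24
  (-4)(-2) − (-2)(-3) = 2
  (-2)(-3) − (0)(-2) = 6
  (0)(-4) − (1)(-3) = 3
  (1)(-3) − (5)(-4) = 17
  (5)(3) − (-4)(-3) = 3
Sum = 55, so (signed) Area = 55/2 = 55/2, |Area| = 55/2.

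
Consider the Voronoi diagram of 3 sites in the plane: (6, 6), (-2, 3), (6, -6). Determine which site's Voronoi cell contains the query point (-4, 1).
Nearest site = (-2, 3)

The Voronoi cell of site s contains exactly those query points closer to s than to any other site. Compute squared distances from q = (-4, 1) to each site:
  (-2 − -4)² + (3 − 1)² = 8
  (6 − -4)² + (6 − 1)² = 125
  (6 − -4)² + (-6 − 1)² = 149
Minimum is attained by (-2, 3), so q lies in its Voronoi cell.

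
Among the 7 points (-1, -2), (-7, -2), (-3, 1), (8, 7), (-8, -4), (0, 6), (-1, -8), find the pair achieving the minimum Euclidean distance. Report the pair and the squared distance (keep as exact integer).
Pair = ((-7, -2), (-8, -4)); squared distance = 5

Compute all C(7, 2) = 21 pairwise squared distances (x_i − x_j)² + (y_i − y_j)². The minimum is 5, attained by the pair ((-7, -2), (-8, -4)).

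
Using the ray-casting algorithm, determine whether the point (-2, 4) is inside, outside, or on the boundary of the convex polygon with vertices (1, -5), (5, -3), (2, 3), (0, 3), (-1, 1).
The point (-2, 4) lies strictly outside the polygon

Cast a horizontal ray to the right from the query point and count how many polygon edges it crosses (each edge strictly once or zero times, handled with the usual half-open convention). 
Parity of crossings → even ⇒ outside.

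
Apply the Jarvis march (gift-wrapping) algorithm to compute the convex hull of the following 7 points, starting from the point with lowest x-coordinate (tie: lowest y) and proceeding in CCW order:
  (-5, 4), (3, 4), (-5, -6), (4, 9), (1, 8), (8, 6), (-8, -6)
Hull (CCW) = [(-8, -6), (-5, -6), (8, 6), (4, 9), (1, 8), (-5, 4)]

Jarvis march: at each step, from the current hull vertex p, select the next vertex q as the point such that every other point lies strictly to the left of (or on) the directed line p → q. (Equivalently: for every other point r, the cross product (q − p) × (r − p) ≥ 0.)
Starting point (lowest x, tie lowest y): (-8, -6). Wrap until returning to start. Resulting hull: (-8, -6), (-5, -6), (8, 6), (4, 9), (1, 8), (-5, 4).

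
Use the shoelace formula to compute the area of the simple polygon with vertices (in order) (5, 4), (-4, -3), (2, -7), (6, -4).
Area = 113/2

Shoelace formula: Area = (1/2) |Σ_i (x_i · y_{i+1} − x_{i+1} · y_i)| (indices mod n). Compute each cross term:
  (5)(-3) − (-4)(4) = 1
  (-4)(-7) − (2)(-3) = 34
  (2)(-4) − (6)(-7) = 34
  (6)(4) − (5)(-4) = 44
Sum = 113, so (signed) Area = 113/2 = 113/2, |Area| = 113/2.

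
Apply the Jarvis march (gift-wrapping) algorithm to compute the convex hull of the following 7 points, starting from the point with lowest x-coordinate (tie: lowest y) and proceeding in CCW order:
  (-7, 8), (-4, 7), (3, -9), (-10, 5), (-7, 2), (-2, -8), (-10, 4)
Hull (CCW) = [(-10, 4), (-2, -8), (3, -9), (-4, 7), (-7, 8), (-10, 5)]

Jarvis march: at each step, from the current hull vertex p, select the next vertex q as the point such that every other point lies strictly to the left of (or on) the directed line p → q. (Equivalently: for every other point r, the cross product (q − p) × (r − p) ≥ 0.)
Starting point (lowest x, tie lowest y): (-10, 4). Wrap until returning to start. Resulting hull: (-10, 4), (-2, -8), (3, -9), (-4, 7), (-7, 8), (-10, 5).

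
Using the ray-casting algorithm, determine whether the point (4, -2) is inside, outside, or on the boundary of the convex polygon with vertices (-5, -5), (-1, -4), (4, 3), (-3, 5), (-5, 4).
The point (4, -2) lies strictly outside the polygon

Cast a horizontal ray to the right from the query point and count how many polygon edges it crosses (each edge strictly once or zero times, handled with the usual half-open convention). 
Parity of crossings → even ⇒ outside.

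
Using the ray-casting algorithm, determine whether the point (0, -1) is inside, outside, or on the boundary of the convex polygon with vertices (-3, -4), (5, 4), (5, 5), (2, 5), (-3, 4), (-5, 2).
The point (0, -1) lies on the polygon boundary

Boundary check: the query satisfies the collinearity and bounding-box conditions for some polygon edge, so it lies exactly on the boundary.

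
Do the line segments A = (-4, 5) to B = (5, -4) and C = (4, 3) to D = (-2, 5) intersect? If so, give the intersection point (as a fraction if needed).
No (intersection of containing lines falls outside at least one segment)

Parametrize and solve: t = -1/9, s = 3/2. At least one of these is outside [0, 1], so the segments do not intersect.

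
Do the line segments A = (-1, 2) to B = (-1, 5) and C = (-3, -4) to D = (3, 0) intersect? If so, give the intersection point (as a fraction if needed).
No (intersection of containing lines falls outside at least one segment)

Parametrize and solve: t = -14/9, s = 1/3. At least one of these is outside [0, 1], so the segments do not intersect.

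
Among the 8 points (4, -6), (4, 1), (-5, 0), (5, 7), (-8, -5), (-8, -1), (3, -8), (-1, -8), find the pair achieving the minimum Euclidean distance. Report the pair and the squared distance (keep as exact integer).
Pair = ((4, -6), (3, -8)); squared distance = 5

Compute all C(8, 2) = 28 pairwise squared distances (x_i − x_j)² + (y_i − y_j)². The minimum is 5, attained by the pair ((4, -6), (3, -8)).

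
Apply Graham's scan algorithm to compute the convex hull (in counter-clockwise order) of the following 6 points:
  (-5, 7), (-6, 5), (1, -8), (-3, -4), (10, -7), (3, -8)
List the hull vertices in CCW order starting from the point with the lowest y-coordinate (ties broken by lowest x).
Hull (CCW) = [(1, -8), (3, -8), (10, -7), (-5, 7), (-6, 5), (-3, -4)]

Graham scan procedure:
  1. Find the pivot p₀ = point with lowest y (tie → lowest x): (1, -8).
  2. Sort the remaining points by polar angle around p₀.
  3. Walk through sorted points, maintaining a stack; pop the top while the last three entries make a non-left turn (cross product ≤ 0).
  4. Final stack is the convex hull in CCW order: (1, -8), (3, -8), (10, -7), (-5, 7), (-6, 5), (-3, -4).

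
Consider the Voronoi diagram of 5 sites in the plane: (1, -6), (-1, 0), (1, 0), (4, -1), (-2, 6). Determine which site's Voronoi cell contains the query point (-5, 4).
Nearest site = (-2, 6)

The Voronoi cell of site s contains exactly those query points closer to s than to any other site. Compute squared distances from q = (-5, 4) to each site:
  (-2 − -5)² + (6 − 4)² = 13
  (-1 − -5)² + (0 − 4)² = 32
  (1 − -5)² + (0 − 4)² = 52
  (4 − -5)² + (-1 − 4)² = 106
  (1 − -5)² + (-6 − 4)² = 136
Minimum is attained by (-2, 6), so q lies in its Voronoi cell.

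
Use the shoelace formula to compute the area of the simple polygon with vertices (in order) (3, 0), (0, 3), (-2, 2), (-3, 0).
Area = 21/2

Shoelace formula: Area = (1/2) |Σ_i (x_i · y_{i+1} − x_{i+1} · y_i)| (indices mod n). Compute each cross term:
  (3)(3) − (0)(0) = 9
  (0)(2) − (-2)(3) = 6
  (-2)(0) − (-3)(2) = 6
  (-3)(0) − (3)(0) = 0
Sum = 21, so (signed) Area = 21/2 = 21/2, |Area| = 21/2.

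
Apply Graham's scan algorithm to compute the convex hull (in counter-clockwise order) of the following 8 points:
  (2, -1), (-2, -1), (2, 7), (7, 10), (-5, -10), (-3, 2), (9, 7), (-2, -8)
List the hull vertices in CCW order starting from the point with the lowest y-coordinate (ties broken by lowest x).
Hull (CCW) = [(-5, -10), (-2, -8), (9, 7), (7, 10), (2, 7), (-3, 2)]

Graham scan procedure:
  1. Find the pivot p₀ = point with lowest y (tie → lowest x): (-5, -10).
  2. Sort the remaining points by polar angle around p₀.
  3. Walk through sorted points, maintaining a stack; pop the top while the last three entries make a non-left turn (cross product ≤ 0).
  4. Final stack is the convex hull in CCW order: (-5, -10), (-2, -8), (9, 7), (7, 10), (2, 7), (-3, 2).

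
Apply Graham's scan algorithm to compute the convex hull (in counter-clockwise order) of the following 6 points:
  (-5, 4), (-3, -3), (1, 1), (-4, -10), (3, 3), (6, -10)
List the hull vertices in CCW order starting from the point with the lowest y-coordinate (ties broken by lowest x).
Hull (CCW) = [(-4, -10), (6, -10), (3, 3), (-5, 4)]

Graham scan procedure:
  1. Find the pivot p₀ = point with lowest y (tie → lowest x): (-4, -10).
  2. Sort the remaining points by polar angle around p₀.
  3. Walk through sorted points, maintaining a stack; pop the top while the last three entries make a non-left turn (cross product ≤ 0).
  4. Final stack is the convex hull in CCW order: (-4, -10), (6, -10), (3, 3), (-5, 4).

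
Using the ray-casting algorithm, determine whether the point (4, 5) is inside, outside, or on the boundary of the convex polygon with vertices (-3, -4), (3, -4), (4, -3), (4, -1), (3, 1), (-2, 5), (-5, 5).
The point (4, 5) lies strictly outside the polygon

Cast a horizontal ray to the right from the query point and count how many polygon edges it crosses (each edge strictly once or zero times, handled with the usual half-open convention). 
Parity of crossings → even ⇒ outside.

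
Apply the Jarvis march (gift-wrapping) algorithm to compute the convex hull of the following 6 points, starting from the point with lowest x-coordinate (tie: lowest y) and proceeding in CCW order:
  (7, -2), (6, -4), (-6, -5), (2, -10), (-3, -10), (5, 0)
Hull (CCW) = [(-6, -5), (-3, -10), (2, -10), (6, -4), (7, -2), (5, 0)]

Jarvis march: at each step, from the current hull vertex p, select the next vertex q as the point such that every other point lies strictly to the left of (or on) the directed line p → q. (Equivalently: for every other point r, the cross product (q − p) × (r − p) ≥ 0.)
Starting point (lowest x, tie lowest y): (-6, -5). Wrap until returning to start. Resulting hull: (-6, -5), (-3, -10), (2, -10), (6, -4), (7, -2), (5, 0).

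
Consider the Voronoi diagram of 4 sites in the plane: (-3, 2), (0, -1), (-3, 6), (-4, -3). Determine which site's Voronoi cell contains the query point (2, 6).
Nearest site = (-3, 6)

The Voronoi cell of site s contains exactly those query points closer to s than to any other site. Compute squared distances from q = (2, 6) to each site:
  (-3 − 2)² + (6 − 6)² = 25
  (-3 − 2)² + (2 − 6)² = 41
  (0 − 2)² + (-1 − 6)² = 53
  (-4 − 2)² + (-3 − 6)² = 117
Minimum is attained by (-3, 6), so q lies in its Voronoi cell.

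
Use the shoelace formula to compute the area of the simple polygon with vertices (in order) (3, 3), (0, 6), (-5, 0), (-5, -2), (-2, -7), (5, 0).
Area = 139/2

Shoelace formula: Area = (1/2) |Σ_i (x_i · y_{i+1} − x_{i+1} · y_i)| (indices mod n). Compute each cross term:
  (3)(6) − (0)(3) = 18
  (0)(0) − (-5)(6) = 30
  (-5)(-2) − (-5)(0) = 10
  (-5)(-7) − (-2)(-2) = 31
  (-2)(0) − (5)(-7) = 35
  (5)(3) − (3)(0) = 15
Sum = 139, so (signed) Area = 139/2 = 139/2, |Area| = 139/2.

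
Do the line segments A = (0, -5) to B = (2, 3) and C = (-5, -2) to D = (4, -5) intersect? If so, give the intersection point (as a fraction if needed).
Yes; intersection at (4/13, -49/13) (t = 2/13 on AB, s = 23/39 on CD)

Parametrize AB as A + t(B − A) = (0 + 2 t, -5 + 8 t) and CD as C + s(D − C) = (-5 + 9 s, -2 + -3 s). Solve the linear system for (t, s). Determinant = 78 ≠ 0, so a unique intersection of the containing lines exists. Solution: t = 2/13, s = 23/39 — both in [0, 1], so the segments cross. Intersection point: (4/13, -49/13).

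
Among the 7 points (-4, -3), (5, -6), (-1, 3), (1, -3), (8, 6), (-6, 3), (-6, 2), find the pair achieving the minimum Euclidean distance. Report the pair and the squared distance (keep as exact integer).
Pair = ((-6, 3), (-6, 2)); squared distance = 1

Compute all C(7, 2) = 21 pairwise squared distances (x_i − x_j)² + (y_i − y_j)². The minimum is 1, attained by the pair ((-6, 3), (-6, 2)).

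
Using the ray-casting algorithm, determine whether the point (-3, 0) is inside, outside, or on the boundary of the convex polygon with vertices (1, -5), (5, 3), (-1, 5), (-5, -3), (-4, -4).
The point (-3, 0) lies strictly inside the polygon

Cast a horizontal ray to the right from the query point and count how many polygon edges it crosses (each edge strictly once or zero times, handled with the usual half-open convention). 
Parity of crossings → odd ⇒ inside.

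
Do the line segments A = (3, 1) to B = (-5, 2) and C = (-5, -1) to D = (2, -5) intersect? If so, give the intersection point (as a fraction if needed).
No (intersection of containing lines falls outside at least one segment)

Parametrize and solve: t = 46/25, s = -24/25. At least one of these is outside [0, 1], so the segments do not intersect.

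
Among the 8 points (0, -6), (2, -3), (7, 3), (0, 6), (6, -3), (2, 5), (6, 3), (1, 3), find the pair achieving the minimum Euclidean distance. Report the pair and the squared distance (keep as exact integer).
Pair = ((7, 3), (6, 3)); squared distance = 1

Compute all C(8, 2) = 28 pairwise squared distances (x_i − x_j)² + (y_i − y_j)². The minimum is 1, attained by the pair ((7, 3), (6, 3)).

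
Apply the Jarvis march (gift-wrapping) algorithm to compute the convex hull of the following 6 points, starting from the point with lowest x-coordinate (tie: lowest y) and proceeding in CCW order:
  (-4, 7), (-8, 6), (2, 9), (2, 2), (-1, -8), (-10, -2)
Hull (CCW) = [(-10, -2), (-1, -8), (2, 2), (2, 9), (-8, 6)]

Jarvis march: at each step, from the current hull vertex p, select the next vertex q as the point such that every other point lies strictly to the left of (or on) the directed line p → q. (Equivalently: for every other point r, the cross product (q − p) × (r − p) ≥ 0.)
Starting point (lowest x, tie lowest y): (-10, -2). Wrap until returning to start. Resulting hull: (-10, -2), (-1, -8), (2, 2), (2, 9), (-8, 6).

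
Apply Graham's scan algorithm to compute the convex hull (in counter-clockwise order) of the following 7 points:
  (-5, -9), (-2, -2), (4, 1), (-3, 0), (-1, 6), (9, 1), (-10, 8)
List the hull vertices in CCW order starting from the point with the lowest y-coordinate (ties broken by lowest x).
Hull (CCW) = [(-5, -9), (9, 1), (-1, 6), (-10, 8)]

Graham scan procedure:
  1. Find the pivot p₀ = point with lowest y (tie → lowest x): (-5, -9).
  2. Sort the remaining points by polar angle around p₀.
  3. Walk through sorted points, maintaining a stack; pop the top while the last three entries make a non-left turn (cross product ≤ 0).
  4. Final stack is the convex hull in CCW order: (-5, -9), (9, 1), (-1, 6), (-10, 8).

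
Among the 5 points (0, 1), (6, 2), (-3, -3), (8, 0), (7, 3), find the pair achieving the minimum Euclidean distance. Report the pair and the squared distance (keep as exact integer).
Pair = ((6, 2), (7, 3)); squared distance = 2

Compute all C(5, 2) = 10 pairwise squared distances (x_i − x_j)² + (y_i − y_j)². The minimum is 2, attained by the pair ((6, 2), (7, 3)).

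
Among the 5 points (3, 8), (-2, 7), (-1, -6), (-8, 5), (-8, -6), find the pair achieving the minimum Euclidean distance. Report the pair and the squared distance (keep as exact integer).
Pair = ((3, 8), (-2, 7)); squared distance = 26

Compute all C(5, 2) = 10 pairwise squared distances (x_i − x_j)² + (y_i − y_j)². The minimum is 26, attained by the pair ((3, 8), (-2, 7)).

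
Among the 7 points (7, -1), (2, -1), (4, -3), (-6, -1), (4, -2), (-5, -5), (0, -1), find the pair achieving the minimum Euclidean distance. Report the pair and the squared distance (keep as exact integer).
Pair = ((4, -3), (4, -2)); squared distance = 1

Compute all C(7, 2) = 21 pairwise squared distances (x_i − x_j)² + (y_i − y_j)². The minimum is 1, attained by the pair ((4, -3), (4, -2)).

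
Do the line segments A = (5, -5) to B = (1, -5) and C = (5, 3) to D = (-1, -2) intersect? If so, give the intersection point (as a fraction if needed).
No (intersection of containing lines falls outside at least one segment)

Parametrize and solve: t = 12/5, s = 8/5. At least one of these is outside [0, 1], so the segments do not intersect.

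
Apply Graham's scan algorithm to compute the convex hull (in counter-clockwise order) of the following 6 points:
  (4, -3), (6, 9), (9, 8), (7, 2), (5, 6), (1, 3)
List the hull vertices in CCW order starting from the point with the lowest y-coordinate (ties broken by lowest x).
Hull (CCW) = [(4, -3), (7, 2), (9, 8), (6, 9), (1, 3)]

Graham scan procedure:
  1. Find the pivot p₀ = point with lowest y (tie → lowest x): (4, -3).
  2. Sort the remaining points by polar angle around p₀.
  3. Walk through sorted points, maintaining a stack; pop the top while the last three entries make a non-left turn (cross product ≤ 0).
  4. Final stack is the convex hull in CCW order: (4, -3), (7, 2), (9, 8), (6, 9), (1, 3).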